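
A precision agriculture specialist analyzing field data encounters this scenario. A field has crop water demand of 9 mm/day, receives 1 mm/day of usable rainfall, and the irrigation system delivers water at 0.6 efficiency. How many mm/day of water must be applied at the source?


IWR = (ETc - Pe) / Ea
    = (9 - 1) / 0.6
    = 8 / 0.6
    = 13.33 mm/day


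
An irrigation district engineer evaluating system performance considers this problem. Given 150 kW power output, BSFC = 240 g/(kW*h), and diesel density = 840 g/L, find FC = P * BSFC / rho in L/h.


FC = P * BSFC / rho_fuel
   = 150 * 240 / 840
   = 36000 / 840
   = 42.86 L/h


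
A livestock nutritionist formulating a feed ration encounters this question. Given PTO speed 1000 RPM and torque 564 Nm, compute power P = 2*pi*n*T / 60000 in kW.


P = 2*pi*n*T / 60000
  = 2*pi * 1000 * 564 / 60000
  = 3543716.51 / 60000
  = 59.06 kW


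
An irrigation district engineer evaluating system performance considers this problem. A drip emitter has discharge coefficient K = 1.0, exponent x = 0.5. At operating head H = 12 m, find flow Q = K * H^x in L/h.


Q = K * H^x
  = 1.0 * 12^0.5
  = 1.0 * 3.4641
  = 3.46 L/h


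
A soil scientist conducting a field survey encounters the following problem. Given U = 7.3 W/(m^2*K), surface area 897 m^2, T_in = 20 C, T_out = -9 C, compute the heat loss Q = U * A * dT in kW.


dT = 20 - (-9) = 29 K
Q = U * A * dT
  = 7.3 * 897 * 29
  = 189894.90 W = 189.89 kW


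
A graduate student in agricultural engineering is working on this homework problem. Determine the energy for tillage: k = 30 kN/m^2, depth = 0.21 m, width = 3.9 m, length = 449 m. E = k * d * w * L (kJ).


E = k * d * w * L
  = 30 * 0.21 * 3.9 * 449
  = 11031.93 kJ


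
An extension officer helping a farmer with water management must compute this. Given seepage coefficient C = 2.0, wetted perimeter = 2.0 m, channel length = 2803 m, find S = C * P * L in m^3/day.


S = C * P * L
  = 2.0 * 2.0 * 2803
  = 11212 m^3/day


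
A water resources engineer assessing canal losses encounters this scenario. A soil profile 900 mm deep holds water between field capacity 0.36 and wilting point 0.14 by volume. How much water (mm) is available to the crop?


AW = (FC - WP) * D
   = (0.36 - 0.14) * 900
   = 0.22 * 900
   = 198 mm


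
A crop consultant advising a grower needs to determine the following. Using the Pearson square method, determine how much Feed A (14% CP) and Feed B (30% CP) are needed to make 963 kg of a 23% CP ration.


parts_A = CP_b - target = 30 - 23 = 7
parts_B = target - CP_a = 23 - 14 = 9
total_parts = 7 + 9 = 16
Feed A = 963 * 7 / 16 = 421.31 kg
Feed B = 963 * 9 / 16 = 541.69 kg

421.31 kg


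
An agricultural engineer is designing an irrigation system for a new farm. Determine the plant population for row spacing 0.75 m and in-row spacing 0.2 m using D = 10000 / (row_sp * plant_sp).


D = 10000 / (row_sp * plant_sp)
  = 10000 / (0.75 * 0.2)
  = 10000 / 0.1500
  = 66666.67 plants/ha


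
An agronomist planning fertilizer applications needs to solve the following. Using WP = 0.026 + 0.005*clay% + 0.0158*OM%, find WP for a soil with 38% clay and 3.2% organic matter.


WP = 0.026 + 0.005*38 + 0.0158*3.2
   = 0.026 + 0.1900 + 0.0506
   = 0.2666


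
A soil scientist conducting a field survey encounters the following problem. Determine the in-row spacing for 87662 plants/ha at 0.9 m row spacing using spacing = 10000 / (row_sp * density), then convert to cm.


spacing = 10000 / (row_sp * density)
        = 10000 / (0.9 * 87662)
        = 10000 / 78895.80
        = 0.12675 m = 12.67 cm


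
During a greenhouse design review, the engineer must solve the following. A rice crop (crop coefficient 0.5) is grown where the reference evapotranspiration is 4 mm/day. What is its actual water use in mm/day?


ETc = Kc * ET0
    = 0.5 * 4
    = 2 mm/day


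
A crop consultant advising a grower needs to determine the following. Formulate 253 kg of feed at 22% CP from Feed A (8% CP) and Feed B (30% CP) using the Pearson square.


parts_A = CP_b - target = 30 - 22 = 8
parts_B = target - CP_a = 22 - 8 = 14
total_parts = 8 + 14 = 22
Feed A = 253 * 8 / 22 = 92 kg
Feed B = 253 * 14 / 22 = 161 kg

92 kg


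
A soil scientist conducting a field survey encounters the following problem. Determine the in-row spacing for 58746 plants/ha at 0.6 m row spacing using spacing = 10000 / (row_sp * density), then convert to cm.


spacing = 10000 / (row_sp * density)
        = 10000 / (0.6 * 58746)
        = 10000 / 35247.60
        = 0.28371 m = 28.37 cm


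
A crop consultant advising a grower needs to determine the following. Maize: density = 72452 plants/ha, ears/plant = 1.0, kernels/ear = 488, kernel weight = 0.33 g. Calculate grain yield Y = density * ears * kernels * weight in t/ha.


Y = density * ears * kernels * kw
  = 72452 * 1.0 * 488 * 0.33 g/ha
  = 11667670.08 g/ha
  = 11667.67 kg/ha = 11.67 t/ha


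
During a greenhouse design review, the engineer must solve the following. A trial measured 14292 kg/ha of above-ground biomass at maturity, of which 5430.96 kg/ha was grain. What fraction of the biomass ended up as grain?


HI = grain_yield / biomass
   = 5430.96 / 14292
   = 0.38


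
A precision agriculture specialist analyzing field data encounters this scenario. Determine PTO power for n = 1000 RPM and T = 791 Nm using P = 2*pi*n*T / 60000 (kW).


P = 2*pi*n*T / 60000
  = 2*pi * 1000 * 791 / 60000
  = 4969999.58 / 60000
  = 82.83 kW


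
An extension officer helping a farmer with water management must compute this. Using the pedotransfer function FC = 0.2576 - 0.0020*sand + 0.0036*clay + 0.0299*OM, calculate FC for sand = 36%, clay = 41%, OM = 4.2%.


FC = 0.2576 - 0.0020*36 + 0.0036*41 + 0.0299*4.2
   = 0.2576 - 0.0720 + 0.1476 + 0.1256
   = 0.4588


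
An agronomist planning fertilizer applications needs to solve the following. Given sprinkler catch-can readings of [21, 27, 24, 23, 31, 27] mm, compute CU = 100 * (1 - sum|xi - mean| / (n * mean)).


xbar = 153 / 6 = 25.500
sum|xi - xbar| = 17
CU = 100 * (1 - 17 / (6 * 25.500))
   = 100 * (1 - 0.1111)
   = 88.89%


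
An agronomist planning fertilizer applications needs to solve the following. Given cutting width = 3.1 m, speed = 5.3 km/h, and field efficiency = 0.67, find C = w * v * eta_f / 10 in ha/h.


C = w * v * eta_f / 10
  = 3.1 * 5.3 * 0.67 / 10
  = 11.01 / 10
  = 1.10 ha/h


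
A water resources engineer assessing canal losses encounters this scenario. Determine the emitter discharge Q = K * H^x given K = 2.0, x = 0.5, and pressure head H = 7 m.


Q = K * H^x
  = 2.0 * 7^0.5
  = 2.0 * 2.6458
  = 5.29 L/h


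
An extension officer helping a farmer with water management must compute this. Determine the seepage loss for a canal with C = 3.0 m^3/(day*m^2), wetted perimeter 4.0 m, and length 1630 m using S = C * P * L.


S = C * P * L
  = 3.0 * 4.0 * 1630
  = 19560 m^3/day


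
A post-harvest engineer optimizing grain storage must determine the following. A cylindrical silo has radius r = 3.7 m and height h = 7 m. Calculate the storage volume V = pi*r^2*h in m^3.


V = pi * r^2 * h
  = pi * 3.7^2 * 7
  = pi * 13.69 * 7
  = 301.06 m^3


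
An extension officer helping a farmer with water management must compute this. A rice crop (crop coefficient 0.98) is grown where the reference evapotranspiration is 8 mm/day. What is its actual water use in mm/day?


ETc = Kc * ET0
    = 0.98 * 8
    = 7.84 mm/day


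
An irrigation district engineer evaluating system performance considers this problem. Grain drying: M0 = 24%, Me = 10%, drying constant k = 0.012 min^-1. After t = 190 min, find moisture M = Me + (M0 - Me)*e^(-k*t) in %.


M = Me + (M0 - Me) * e^(-k*t)
  = 10 + (24 - 10) * e^(-0.012*190)
  = 10 + 14 * e^(-2.280)
  = 10 + 14 * 0.10228
  = 10 + 1.4320
  = 11.43%


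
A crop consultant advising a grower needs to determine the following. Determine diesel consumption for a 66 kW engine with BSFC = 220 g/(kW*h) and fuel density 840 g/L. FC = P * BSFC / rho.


FC = P * BSFC / rho_fuel
   = 66 * 220 / 840
   = 14520 / 840
   = 17.29 L/h


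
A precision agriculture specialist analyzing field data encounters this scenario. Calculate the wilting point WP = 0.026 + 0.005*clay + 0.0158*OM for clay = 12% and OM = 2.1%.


WP = 0.026 + 0.005*12 + 0.0158*2.1
   = 0.026 + 0.0600 + 0.0332
   = 0.1192


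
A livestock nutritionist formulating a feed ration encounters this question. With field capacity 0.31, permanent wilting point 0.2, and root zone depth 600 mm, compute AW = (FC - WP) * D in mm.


AW = (FC - WP) * D
   = (0.31 - 0.2) * 600
   = 0.11 * 600
   = 66 mm


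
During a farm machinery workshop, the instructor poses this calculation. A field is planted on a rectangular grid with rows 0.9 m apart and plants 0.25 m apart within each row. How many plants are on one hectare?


D = 10000 / (row_sp * plant_sp)
  = 10000 / (0.9 * 0.25)
  = 10000 / 0.2250
  = 44444.44 plants/ha


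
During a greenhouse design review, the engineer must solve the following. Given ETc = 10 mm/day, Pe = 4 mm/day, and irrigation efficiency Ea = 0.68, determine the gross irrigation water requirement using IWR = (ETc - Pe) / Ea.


IWR = (ETc - Pe) / Ea
    = (10 - 4) / 0.68
    = 6 / 0.68
    = 8.82 mm/day


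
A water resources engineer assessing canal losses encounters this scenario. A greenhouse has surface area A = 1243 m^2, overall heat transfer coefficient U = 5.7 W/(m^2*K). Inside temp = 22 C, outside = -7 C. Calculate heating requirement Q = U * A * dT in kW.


dT = 22 - (-7) = 29 K
Q = U * A * dT
  = 5.7 * 1243 * 29
  = 205467.90 W = 205.47 kW


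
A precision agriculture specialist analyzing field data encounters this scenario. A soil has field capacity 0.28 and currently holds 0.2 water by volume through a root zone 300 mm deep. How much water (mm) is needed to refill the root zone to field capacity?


SMD = (FC - theta) * D
    = (0.28 - 0.2) * 300
    = 0.080 * 300
    = 24 mm


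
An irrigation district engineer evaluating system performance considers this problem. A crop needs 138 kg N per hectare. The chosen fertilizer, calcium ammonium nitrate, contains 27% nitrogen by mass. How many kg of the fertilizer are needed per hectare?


Rate = N_required / (N_content / 100)
     = 138 / (27 / 100)
     = 138 / 0.27
     = 511.11 kg/ha


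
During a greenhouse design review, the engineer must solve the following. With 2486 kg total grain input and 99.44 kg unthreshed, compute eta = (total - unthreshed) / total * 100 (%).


eta = (total - unthreshed) / total * 100
    = (2486 - 99.44) / 2486 * 100
    = 2386.56 / 2486 * 100
    = 96%


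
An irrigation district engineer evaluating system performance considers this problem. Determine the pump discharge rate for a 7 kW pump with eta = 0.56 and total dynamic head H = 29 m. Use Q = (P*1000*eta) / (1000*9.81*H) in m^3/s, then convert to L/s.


Q = (P * 1000 * eta) / (rho * g * H)
  = (7 * 1000 * 0.56) / (1000 * 9.81 * 29)
  = 3920 / 284490
  = 0.01378 m^3/s = 13.78 L/s


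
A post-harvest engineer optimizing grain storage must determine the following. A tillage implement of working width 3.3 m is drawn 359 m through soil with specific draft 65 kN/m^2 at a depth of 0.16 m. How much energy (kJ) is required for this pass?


E = k * d * w * L
  = 65 * 0.16 * 3.3 * 359
  = 12320.88 kJ


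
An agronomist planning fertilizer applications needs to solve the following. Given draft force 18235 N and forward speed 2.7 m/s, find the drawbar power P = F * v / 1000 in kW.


P = F * v / 1000
  = 18235 * 2.7 / 1000
  = 49234.50 / 1000
  = 49.23 kW


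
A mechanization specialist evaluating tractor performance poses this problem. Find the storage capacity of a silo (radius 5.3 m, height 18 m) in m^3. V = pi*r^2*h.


V = pi * r^2 * h
  = pi * 5.3^2 * 18
  = pi * 28.09 * 18
  = 1588.45 m^3


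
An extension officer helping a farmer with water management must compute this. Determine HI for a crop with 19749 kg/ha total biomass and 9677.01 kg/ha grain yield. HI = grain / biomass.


HI = grain_yield / biomass
   = 9677.01 / 19749
   = 0.49


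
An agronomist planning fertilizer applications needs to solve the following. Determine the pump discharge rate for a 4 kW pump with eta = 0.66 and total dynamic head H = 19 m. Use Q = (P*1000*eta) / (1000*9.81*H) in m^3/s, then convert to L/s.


Q = (P * 1000 * eta) / (rho * g * H)
  = (4 * 1000 * 0.66) / (1000 * 9.81 * 19)
  = 2640 / 186390
  = 0.01416 m^3/s = 14.16 L/s


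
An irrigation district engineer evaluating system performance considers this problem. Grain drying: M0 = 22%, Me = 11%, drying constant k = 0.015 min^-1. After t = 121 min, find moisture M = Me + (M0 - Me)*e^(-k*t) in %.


M = Me + (M0 - Me) * e^(-k*t)
  = 11 + (22 - 11) * e^(-0.015*121)
  = 11 + 11 * e^(-1.815)
  = 11 + 11 * 0.16284
  = 11 + 1.7912
  = 12.79%


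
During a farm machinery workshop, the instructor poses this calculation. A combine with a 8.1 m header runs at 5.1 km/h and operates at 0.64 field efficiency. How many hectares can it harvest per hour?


C = w * v * eta_f / 10
  = 8.1 * 5.1 * 0.64 / 10
  = 26.44 / 10
  = 2.64 ha/h


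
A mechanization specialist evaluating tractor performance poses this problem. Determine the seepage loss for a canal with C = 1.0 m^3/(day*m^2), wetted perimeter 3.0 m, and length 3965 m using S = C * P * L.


S = C * P * L
  = 1.0 * 3.0 * 3965
  = 11895 m^3/day


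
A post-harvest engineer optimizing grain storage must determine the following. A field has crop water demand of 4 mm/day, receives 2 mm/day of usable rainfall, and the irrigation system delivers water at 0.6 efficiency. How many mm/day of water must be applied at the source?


IWR = (ETc - Pe) / Ea
    = (4 - 2) / 0.6
    = 2 / 0.6
    = 3.33 mm/day


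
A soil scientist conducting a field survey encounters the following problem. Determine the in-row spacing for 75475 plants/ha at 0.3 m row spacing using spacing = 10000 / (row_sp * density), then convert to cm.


spacing = 10000 / (row_sp * density)
        = 10000 / (0.3 * 75475)
        = 10000 / 22642.50
        = 0.44165 m = 44.16 cm


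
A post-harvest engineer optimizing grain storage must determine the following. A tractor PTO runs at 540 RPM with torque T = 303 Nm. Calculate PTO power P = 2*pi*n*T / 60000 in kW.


P = 2*pi*n*T / 60000
  = 2*pi * 540 * 303 / 60000
  = 1028054.78 / 60000
  = 17.13 kW


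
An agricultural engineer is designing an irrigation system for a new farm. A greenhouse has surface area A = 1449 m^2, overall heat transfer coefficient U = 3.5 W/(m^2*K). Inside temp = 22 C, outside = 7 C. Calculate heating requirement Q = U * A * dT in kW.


dT = 22 - (7) = 15 K
Q = U * A * dT
  = 3.5 * 1449 * 15
  = 76072.50 W = 76.07 kW


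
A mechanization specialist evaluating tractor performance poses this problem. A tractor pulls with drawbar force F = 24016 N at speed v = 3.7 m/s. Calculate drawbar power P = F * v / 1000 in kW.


P = F * v / 1000
  = 24016 * 3.7 / 1000
  = 88859.20 / 1000
  = 88.86 kW


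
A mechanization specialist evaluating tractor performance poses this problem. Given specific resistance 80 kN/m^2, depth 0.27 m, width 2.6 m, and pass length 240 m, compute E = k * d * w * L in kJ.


E = k * d * w * L
  = 80 * 0.27 * 2.6 * 240
  = 13478.40 kJ


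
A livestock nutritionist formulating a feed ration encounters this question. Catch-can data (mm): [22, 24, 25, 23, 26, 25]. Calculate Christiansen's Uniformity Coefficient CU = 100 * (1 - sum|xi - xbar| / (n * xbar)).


xbar = 145 / 6 = 24.167
sum|xi - xbar| = 7
CU = 100 * (1 - 7 / (6 * 24.167))
   = 100 * (1 - 0.0483)
   = 95.17%


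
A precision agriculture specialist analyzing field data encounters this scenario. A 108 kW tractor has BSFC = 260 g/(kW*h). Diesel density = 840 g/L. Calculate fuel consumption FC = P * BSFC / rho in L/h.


FC = P * BSFC / rho_fuel
   = 108 * 260 / 840
   = 28080 / 840
   = 33.43 L/h


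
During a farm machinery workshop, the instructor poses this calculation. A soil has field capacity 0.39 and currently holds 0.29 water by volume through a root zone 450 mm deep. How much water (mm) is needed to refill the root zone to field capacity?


SMD = (FC - theta) * D
    = (0.39 - 0.29) * 450
    = 0.100 * 450
    = 45 mm


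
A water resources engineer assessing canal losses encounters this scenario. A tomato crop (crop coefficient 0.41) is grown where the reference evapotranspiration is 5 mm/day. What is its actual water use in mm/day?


ETc = Kc * ET0
    = 0.41 * 5
    = 2.05 mm/day


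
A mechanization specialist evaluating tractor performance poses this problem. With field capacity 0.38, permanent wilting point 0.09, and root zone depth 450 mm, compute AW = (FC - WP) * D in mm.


AW = (FC - WP) * D
   = (0.38 - 0.09) * 450
   = 0.29 * 450
   = 130.50 mm


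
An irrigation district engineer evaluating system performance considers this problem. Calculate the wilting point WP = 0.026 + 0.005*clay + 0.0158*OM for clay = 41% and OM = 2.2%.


WP = 0.026 + 0.005*41 + 0.0158*2.2
   = 0.026 + 0.2050 + 0.0348
   = 0.2658


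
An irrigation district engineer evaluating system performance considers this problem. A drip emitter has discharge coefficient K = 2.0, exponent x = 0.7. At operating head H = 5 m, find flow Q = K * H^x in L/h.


Q = K * H^x
  = 2.0 * 5^0.7
  = 2.0 * 3.0852
  = 6.17 L/h


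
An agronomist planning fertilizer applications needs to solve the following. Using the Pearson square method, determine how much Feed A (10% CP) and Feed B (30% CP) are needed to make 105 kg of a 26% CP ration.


parts_A = CP_b - target = 30 - 26 = 4
parts_B = target - CP_a = 26 - 10 = 16
total_parts = 4 + 16 = 20
Feed A = 105 * 4 / 20 = 21 kg
Feed B = 105 * 16 / 20 = 84 kg

21 kg


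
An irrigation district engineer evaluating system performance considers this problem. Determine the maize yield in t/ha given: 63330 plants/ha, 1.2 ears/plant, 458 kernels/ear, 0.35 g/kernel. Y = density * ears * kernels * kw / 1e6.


Y = density * ears * kernels * kw
  = 63330 * 1.2 * 458 * 0.35 g/ha
  = 12182158.80 g/ha
  = 12182.16 kg/ha = 12.18 t/ha


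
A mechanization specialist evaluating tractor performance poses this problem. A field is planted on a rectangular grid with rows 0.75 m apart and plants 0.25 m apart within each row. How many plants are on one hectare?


D = 10000 / (row_sp * plant_sp)
  = 10000 / (0.75 * 0.25)
  = 10000 / 0.1875
  = 53333.33 plants/ha


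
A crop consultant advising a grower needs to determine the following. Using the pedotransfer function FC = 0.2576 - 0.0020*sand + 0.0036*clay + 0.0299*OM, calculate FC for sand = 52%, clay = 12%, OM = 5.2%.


FC = 0.2576 - 0.0020*52 + 0.0036*12 + 0.0299*5.2
   = 0.2576 - 0.1040 + 0.0432 + 0.1555
   = 0.3523


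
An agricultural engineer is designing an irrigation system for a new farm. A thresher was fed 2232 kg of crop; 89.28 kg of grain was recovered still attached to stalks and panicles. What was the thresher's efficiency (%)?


eta = (total - unthreshed) / total * 100
    = (2232 - 89.28) / 2232 * 100
    = 2142.72 / 2232 * 100
    = 96%


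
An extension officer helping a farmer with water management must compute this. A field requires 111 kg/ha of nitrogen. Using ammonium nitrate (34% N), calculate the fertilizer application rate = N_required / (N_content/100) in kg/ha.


Rate = N_required / (N_content / 100)
     = 111 / (34 / 100)
     = 111 / 0.34
     = 326.47 kg/ha


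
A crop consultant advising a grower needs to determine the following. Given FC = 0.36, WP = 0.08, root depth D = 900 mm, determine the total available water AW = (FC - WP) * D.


AW = (FC - WP) * D
   = (0.36 - 0.08) * 900
   = 0.28 * 900
   = 252 mm


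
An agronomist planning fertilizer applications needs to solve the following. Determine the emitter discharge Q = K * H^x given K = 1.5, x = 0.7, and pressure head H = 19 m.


Q = K * H^x
  = 1.5 * 19^0.7
  = 1.5 * 7.8547
  = 11.78 L/h


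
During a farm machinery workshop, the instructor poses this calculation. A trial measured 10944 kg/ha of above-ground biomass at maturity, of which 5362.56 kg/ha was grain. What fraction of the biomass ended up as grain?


HI = grain_yield / biomass
   = 5362.56 / 10944
   = 0.49


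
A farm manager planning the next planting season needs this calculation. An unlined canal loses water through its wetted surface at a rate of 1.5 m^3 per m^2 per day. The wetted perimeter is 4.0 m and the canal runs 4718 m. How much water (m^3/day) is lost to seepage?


S = C * P * L
  = 1.5 * 4.0 * 4718
  = 28308 m^3/day


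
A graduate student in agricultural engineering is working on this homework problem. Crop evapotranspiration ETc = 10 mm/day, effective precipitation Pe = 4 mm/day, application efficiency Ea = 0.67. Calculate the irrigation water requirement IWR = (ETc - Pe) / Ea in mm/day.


IWR = (ETc - Pe) / Ea
    = (10 - 4) / 0.67
    = 6 / 0.67
    = 8.96 mm/day


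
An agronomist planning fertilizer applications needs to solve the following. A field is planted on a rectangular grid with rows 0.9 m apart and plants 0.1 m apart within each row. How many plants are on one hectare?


D = 10000 / (row_sp * plant_sp)
  = 10000 / (0.9 * 0.1)
  = 10000 / 0.0900
  = 111111.11 plants/ha


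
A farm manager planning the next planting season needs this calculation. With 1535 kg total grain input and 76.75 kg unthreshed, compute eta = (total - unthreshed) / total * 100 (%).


eta = (total - unthreshed) / total * 100
    = (1535 - 76.75) / 1535 * 100
    = 1458.25 / 1535 * 100
    = 95%


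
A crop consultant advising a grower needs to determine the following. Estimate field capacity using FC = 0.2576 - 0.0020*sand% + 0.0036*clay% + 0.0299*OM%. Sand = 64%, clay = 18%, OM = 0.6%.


FC = 0.2576 - 0.0020*64 + 0.0036*18 + 0.0299*0.6
   = 0.2576 - 0.1280 + 0.0648 + 0.0179
   = 0.2123


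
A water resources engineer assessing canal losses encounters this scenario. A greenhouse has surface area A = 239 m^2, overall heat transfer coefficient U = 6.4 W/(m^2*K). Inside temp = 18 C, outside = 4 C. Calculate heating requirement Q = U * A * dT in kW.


dT = 18 - (4) = 14 K
Q = U * A * dT
  = 6.4 * 239 * 14
  = 21414.40 W = 21.41 kW


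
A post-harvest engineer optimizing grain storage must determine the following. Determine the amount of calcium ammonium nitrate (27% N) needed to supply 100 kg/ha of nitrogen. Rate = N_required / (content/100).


Rate = N_required / (N_content / 100)
     = 100 / (27 / 100)
     = 100 / 0.27
     = 370.37 kg/ha


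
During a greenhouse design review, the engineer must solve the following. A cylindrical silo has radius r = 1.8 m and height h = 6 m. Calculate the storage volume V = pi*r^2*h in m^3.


V = pi * r^2 * h
  = pi * 1.8^2 * 6
  = pi * 3.24 * 6
  = 61.07 m^3


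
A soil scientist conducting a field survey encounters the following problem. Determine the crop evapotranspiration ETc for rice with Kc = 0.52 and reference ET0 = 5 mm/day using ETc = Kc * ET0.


ETc = Kc * ET0
    = 0.52 * 5
    = 2.60 mm/day


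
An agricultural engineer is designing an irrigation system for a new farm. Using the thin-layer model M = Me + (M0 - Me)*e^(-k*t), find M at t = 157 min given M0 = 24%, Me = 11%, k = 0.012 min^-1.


M = Me + (M0 - Me) * e^(-k*t)
  = 11 + (24 - 11) * e^(-0.012*157)
  = 11 + 13 * e^(-1.884)
  = 11 + 13 * 0.15198
  = 11 + 1.9758
  = 12.98%


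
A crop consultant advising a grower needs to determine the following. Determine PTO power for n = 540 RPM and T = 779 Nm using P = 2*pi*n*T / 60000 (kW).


P = 2*pi*n*T / 60000
  = 2*pi * 540 * 779 / 60000
  = 2643084.73 / 60000
  = 44.05 kW


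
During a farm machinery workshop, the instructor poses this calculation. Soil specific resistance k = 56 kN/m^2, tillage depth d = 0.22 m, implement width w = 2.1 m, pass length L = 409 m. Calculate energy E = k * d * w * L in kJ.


E = k * d * w * L
  = 56 * 0.22 * 2.1 * 409
  = 10581.65 kJ


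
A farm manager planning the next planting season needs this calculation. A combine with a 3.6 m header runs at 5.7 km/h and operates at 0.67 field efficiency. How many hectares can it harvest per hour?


C = w * v * eta_f / 10
  = 3.6 * 5.7 * 0.67 / 10
  = 13.75 / 10
  = 1.37 ha/h


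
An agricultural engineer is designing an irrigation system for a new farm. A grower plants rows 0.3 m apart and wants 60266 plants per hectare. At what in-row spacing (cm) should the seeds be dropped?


spacing = 10000 / (row_sp * density)
        = 10000 / (0.3 * 60266)
        = 10000 / 18079.80
        = 0.55310 m = 55.31 cm


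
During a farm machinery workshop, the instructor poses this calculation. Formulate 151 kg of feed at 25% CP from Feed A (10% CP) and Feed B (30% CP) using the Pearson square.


parts_A = CP_b - target = 30 - 25 = 5
parts_B = target - CP_a = 25 - 10 = 15
total_parts = 5 + 15 = 20
Feed A = 151 * 5 / 20 = 37.75 kg
Feed B = 151 * 15 / 20 = 113.25 kg

37.75 kg


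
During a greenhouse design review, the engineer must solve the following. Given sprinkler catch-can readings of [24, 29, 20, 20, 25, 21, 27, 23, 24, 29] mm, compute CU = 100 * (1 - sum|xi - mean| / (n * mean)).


xbar = 242 / 10 = 24.200
sum|xi - xbar| = 26.400
CU = 100 * (1 - 26.400 / (10 * 24.200))
   = 100 * (1 - 0.1091)
   = 89.09%


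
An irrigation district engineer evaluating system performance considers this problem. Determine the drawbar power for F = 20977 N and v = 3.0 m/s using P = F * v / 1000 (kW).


P = F * v / 1000
  = 20977 * 3.0 / 1000
  = 62931 / 1000
  = 62.93 kW


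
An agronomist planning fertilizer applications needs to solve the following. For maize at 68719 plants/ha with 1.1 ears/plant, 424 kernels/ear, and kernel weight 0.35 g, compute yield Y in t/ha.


Y = density * ears * kernels * kw
  = 68719 * 1.1 * 424 * 0.35 g/ha
  = 11217689.56 g/ha
  = 11217.69 kg/ha = 11.22 t/ha


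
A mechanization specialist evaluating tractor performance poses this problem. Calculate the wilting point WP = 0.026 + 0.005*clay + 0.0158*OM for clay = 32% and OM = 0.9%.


WP = 0.026 + 0.005*32 + 0.0158*0.9
   = 0.026 + 0.1600 + 0.0142
   = 0.2002


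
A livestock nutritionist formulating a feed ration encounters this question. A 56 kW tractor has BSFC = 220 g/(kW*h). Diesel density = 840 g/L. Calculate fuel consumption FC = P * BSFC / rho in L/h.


FC = P * BSFC / rho_fuel
   = 56 * 220 / 840
   = 12320 / 840
   = 14.67 L/h


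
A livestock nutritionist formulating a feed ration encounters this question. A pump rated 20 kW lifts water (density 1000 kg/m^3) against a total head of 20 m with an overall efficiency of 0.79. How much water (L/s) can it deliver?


Q = (P * 1000 * eta) / (rho * g * H)
  = (20 * 1000 * 0.79) / (1000 * 9.81 * 20)
  = 15800 / 196200
  = 0.08053 m^3/s = 80.53 L/s


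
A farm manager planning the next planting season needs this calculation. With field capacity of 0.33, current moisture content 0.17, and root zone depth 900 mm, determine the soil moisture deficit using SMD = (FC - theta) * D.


SMD = (FC - theta) * D
    = (0.33 - 0.17) * 900
    = 0.160 * 900
    = 144 mm


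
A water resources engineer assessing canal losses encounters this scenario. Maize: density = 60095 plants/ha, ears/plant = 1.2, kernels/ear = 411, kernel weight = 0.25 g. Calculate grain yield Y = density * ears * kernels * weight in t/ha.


Y = density * ears * kernels * kw
  = 60095 * 1.2 * 411 * 0.25 g/ha
  = 7409713.50 g/ha
  = 7409.71 kg/ha = 7.41 t/ha


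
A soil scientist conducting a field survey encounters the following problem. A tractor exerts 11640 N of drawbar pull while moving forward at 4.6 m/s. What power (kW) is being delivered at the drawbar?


P = F * v / 1000
  = 11640 * 4.6 / 1000
  = 53544 / 1000
  = 53.54 kW


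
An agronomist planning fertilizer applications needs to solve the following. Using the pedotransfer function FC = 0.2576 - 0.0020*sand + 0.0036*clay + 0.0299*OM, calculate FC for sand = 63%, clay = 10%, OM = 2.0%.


FC = 0.2576 - 0.0020*63 + 0.0036*10 + 0.0299*2.0
   = 0.2576 - 0.1260 + 0.0360 + 0.0598
   = 0.2274


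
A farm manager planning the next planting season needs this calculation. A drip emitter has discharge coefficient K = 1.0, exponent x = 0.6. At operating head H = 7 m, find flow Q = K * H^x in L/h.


Q = K * H^x
  = 1.0 * 7^0.6
  = 1.0 * 3.2141
  = 3.21 L/h


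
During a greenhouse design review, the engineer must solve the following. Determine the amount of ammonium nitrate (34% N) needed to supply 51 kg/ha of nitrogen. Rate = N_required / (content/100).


Rate = N_required / (N_content / 100)
     = 51 / (34 / 100)
     = 51 / 0.34
     = 150 kg/ha


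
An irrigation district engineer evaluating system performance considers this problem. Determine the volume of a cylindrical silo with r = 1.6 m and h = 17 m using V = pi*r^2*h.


V = pi * r^2 * h
  = pi * 1.6^2 * 17
  = pi * 2.56 * 17
  = 136.72 m^3


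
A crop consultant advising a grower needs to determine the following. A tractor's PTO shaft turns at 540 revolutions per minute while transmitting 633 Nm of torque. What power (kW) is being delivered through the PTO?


P = 2*pi*n*T / 60000
  = 2*pi * 540 * 633 / 60000
  = 2147718.40 / 60000
  = 35.80 kW


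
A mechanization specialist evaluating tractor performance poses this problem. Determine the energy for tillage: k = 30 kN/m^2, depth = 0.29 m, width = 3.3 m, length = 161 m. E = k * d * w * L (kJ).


E = k * d * w * L
  = 30 * 0.29 * 3.3 * 161
  = 4622.31 kJ


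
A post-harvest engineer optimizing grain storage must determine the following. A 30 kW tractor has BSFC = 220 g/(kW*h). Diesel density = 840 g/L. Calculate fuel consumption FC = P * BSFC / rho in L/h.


FC = P * BSFC / rho_fuel
   = 30 * 220 / 840
   = 6600 / 840
   = 7.86 L/h


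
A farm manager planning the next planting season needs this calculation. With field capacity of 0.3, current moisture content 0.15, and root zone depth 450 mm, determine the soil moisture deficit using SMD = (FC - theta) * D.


SMD = (FC - theta) * D
    = (0.3 - 0.15) * 450
    = 0.150 * 450
    = 67.50 mm


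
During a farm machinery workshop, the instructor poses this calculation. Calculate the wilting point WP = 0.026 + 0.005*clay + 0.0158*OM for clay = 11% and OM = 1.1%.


WP = 0.026 + 0.005*11 + 0.0158*1.1
   = 0.026 + 0.0550 + 0.0174
   = 0.0984


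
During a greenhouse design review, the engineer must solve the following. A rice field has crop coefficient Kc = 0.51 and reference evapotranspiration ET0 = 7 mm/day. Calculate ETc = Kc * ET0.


ETc = Kc * ET0
    = 0.51 * 7
    = 3.57 mm/day


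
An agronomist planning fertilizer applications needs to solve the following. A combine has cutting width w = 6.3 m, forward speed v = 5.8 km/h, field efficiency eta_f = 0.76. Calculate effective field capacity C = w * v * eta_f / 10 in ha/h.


C = w * v * eta_f / 10
  = 6.3 * 5.8 * 0.76 / 10
  = 27.77 / 10
  = 2.78 ha/h


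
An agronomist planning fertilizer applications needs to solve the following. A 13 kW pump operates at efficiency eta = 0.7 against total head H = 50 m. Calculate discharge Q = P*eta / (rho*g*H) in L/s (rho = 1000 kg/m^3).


Q = (P * 1000 * eta) / (rho * g * H)
  = (13 * 1000 * 0.7) / (1000 * 9.81 * 50)
  = 9100 / 490500
  = 0.01855 m^3/s = 18.55 L/s


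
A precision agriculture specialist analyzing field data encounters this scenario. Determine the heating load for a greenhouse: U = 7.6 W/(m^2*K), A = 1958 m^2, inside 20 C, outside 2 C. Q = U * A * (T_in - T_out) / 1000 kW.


dT = 20 - (2) = 18 K
Q = U * A * dT
  = 7.6 * 1958 * 18
  = 267854.40 W = 267.85 kW


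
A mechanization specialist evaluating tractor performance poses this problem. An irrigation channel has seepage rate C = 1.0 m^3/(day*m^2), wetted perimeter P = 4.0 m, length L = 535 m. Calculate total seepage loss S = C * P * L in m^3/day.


S = C * P * L
  = 1.0 * 4.0 * 535
  = 2140 m^3/day


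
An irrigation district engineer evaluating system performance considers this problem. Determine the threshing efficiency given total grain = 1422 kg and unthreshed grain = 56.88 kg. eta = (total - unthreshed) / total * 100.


eta = (total - unthreshed) / total * 100
    = (1422 - 56.88) / 1422 * 100
    = 1365.12 / 1422 * 100
    = 96%


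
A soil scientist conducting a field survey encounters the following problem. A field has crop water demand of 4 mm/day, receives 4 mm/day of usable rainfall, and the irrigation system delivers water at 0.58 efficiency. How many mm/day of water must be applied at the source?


IWR = (ETc - Pe) / Ea
    = (4 - 4) / 0.58
    = 0 / 0.58
    = 0 mm/day


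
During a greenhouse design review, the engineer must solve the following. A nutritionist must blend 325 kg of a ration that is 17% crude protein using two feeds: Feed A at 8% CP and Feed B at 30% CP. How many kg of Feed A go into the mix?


parts_A = CP_b - target = 30 - 17 = 13
parts_B = target - CP_a = 17 - 8 = 9
total_parts = 13 + 9 = 22
Feed A = 325 * 13 / 22 = 192.05 kg
Feed B = 325 * 9 / 22 = 132.95 kg

192.05 kg


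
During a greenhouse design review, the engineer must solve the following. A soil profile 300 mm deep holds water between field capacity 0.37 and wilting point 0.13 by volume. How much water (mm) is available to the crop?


AW = (FC - WP) * D
   = (0.37 - 0.13) * 300
   = 0.24 * 300
   = 72 mm


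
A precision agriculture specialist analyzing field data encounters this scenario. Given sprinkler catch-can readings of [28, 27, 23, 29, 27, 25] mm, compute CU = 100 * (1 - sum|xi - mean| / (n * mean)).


xbar = 159 / 6 = 26.500
sum|xi - xbar| = 10
CU = 100 * (1 - 10 / (6 * 26.500))
   = 100 * (1 - 0.0629)
   = 93.71%


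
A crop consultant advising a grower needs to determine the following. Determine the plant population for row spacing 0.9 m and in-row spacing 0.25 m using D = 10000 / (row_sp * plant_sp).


D = 10000 / (row_sp * plant_sp)
  = 10000 / (0.9 * 0.25)
  = 10000 / 0.2250
  = 44444.44 plants/ha


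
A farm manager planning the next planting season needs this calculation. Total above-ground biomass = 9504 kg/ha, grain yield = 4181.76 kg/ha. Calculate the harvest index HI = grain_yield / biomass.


HI = grain_yield / biomass
   = 4181.76 / 9504
   = 0.44


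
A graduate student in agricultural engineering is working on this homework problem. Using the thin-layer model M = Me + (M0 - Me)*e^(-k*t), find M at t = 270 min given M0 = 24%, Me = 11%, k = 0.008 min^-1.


M = Me + (M0 - Me) * e^(-k*t)
  = 11 + (24 - 11) * e^(-0.008*270)
  = 11 + 13 * e^(-2.160)
  = 11 + 13 * 0.11533
  = 11 + 1.4992
  = 12.50%


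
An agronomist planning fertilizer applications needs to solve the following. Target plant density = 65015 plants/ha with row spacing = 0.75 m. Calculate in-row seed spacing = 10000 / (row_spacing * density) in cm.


spacing = 10000 / (row_sp * density)
        = 10000 / (0.75 * 65015)
        = 10000 / 48761.25
        = 0.20508 m = 20.51 cm


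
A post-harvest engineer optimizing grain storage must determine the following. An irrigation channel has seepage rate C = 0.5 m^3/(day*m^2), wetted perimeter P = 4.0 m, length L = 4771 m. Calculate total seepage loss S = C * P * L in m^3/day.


S = C * P * L
  = 0.5 * 4.0 * 4771
  = 9542 m^3/day


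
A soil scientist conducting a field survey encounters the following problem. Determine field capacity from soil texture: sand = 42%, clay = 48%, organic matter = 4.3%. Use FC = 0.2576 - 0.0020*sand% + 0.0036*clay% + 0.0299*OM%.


FC = 0.2576 - 0.0020*42 + 0.0036*48 + 0.0299*4.3
   = 0.2576 - 0.0840 + 0.1728 + 0.1286
   = 0.4750


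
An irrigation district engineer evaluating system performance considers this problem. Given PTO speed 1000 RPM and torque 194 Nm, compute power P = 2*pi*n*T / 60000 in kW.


P = 2*pi*n*T / 60000
  = 2*pi * 1000 * 194 / 60000
  = 1218937.95 / 60000
  = 20.32 kW


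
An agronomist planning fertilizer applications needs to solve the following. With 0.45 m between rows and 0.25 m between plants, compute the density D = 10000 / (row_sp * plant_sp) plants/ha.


D = 10000 / (row_sp * plant_sp)
  = 10000 / (0.45 * 0.25)
  = 10000 / 0.1125
  = 88888.89 plants/ha


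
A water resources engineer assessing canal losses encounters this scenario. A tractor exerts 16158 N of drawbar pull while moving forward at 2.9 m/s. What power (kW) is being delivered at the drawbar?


P = F * v / 1000
  = 16158 * 2.9 / 1000
  = 46858.20 / 1000
  = 46.86 kW


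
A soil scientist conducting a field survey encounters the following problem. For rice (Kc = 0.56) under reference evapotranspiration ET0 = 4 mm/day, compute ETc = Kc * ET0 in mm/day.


ETc = Kc * ET0
    = 0.56 * 4
    = 2.24 mm/day


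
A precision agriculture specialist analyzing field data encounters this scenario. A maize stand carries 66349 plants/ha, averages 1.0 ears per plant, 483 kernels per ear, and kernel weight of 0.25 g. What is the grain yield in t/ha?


Y = density * ears * kernels * kw
  = 66349 * 1.0 * 483 * 0.25 g/ha
  = 8011641.75 g/ha
  = 8011.64 kg/ha = 8.01 t/ha


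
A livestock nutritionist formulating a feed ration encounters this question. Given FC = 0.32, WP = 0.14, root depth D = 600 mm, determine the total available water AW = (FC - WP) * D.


AW = (FC - WP) * D
   = (0.32 - 0.14) * 600
   = 0.18 * 600
   = 108 mm


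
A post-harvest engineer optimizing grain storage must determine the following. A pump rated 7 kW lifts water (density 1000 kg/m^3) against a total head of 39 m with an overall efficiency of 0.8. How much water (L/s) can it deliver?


Q = (P * 1000 * eta) / (rho * g * H)
  = (7 * 1000 * 0.8) / (1000 * 9.81 * 39)
  = 5600 / 382590
  = 0.01464 m^3/s = 14.64 L/s


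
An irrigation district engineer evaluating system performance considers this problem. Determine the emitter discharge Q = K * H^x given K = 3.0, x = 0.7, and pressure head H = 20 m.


Q = K * H^x
  = 3.0 * 20^0.7
  = 3.0 * 8.1418
  = 24.43 L/h


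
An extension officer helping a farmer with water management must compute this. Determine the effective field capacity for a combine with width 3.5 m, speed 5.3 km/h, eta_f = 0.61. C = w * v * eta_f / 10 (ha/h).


C = w * v * eta_f / 10
  = 3.5 * 5.3 * 0.61 / 10
  = 11.32 / 10
  = 1.13 ha/h


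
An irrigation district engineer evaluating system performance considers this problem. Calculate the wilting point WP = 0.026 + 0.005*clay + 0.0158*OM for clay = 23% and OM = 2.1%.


WP = 0.026 + 0.005*23 + 0.0158*2.1
   = 0.026 + 0.1150 + 0.0332
   = 0.1742


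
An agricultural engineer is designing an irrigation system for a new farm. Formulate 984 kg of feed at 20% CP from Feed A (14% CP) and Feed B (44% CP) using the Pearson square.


parts_A = CP_b - target = 44 - 20 = 24
parts_B = target - CP_a = 20 - 14 = 6
total_parts = 24 + 6 = 30
Feed A = 984 * 24 / 30 = 787.20 kg
Feed B = 984 * 6 / 30 = 196.80 kg

787.20 kg


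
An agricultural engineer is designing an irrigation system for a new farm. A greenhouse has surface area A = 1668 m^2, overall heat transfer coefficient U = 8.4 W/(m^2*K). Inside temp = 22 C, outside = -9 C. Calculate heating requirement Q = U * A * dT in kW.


dT = 22 - (-9) = 31 K
Q = U * A * dT
  = 8.4 * 1668 * 31
  = 434347.20 W = 434.35 kW


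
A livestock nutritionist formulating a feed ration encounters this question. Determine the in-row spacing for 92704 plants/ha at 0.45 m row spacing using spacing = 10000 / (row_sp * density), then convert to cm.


spacing = 10000 / (row_sp * density)
        = 10000 / (0.45 * 92704)
        = 10000 / 41716.80
        = 0.23971 m = 23.97 cm


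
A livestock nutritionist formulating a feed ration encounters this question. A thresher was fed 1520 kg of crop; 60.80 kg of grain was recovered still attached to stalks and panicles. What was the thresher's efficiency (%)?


eta = (total - unthreshed) / total * 100
    = (1520 - 60.80) / 1520 * 100
    = 1459.20 / 1520 * 100
    = 96%
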